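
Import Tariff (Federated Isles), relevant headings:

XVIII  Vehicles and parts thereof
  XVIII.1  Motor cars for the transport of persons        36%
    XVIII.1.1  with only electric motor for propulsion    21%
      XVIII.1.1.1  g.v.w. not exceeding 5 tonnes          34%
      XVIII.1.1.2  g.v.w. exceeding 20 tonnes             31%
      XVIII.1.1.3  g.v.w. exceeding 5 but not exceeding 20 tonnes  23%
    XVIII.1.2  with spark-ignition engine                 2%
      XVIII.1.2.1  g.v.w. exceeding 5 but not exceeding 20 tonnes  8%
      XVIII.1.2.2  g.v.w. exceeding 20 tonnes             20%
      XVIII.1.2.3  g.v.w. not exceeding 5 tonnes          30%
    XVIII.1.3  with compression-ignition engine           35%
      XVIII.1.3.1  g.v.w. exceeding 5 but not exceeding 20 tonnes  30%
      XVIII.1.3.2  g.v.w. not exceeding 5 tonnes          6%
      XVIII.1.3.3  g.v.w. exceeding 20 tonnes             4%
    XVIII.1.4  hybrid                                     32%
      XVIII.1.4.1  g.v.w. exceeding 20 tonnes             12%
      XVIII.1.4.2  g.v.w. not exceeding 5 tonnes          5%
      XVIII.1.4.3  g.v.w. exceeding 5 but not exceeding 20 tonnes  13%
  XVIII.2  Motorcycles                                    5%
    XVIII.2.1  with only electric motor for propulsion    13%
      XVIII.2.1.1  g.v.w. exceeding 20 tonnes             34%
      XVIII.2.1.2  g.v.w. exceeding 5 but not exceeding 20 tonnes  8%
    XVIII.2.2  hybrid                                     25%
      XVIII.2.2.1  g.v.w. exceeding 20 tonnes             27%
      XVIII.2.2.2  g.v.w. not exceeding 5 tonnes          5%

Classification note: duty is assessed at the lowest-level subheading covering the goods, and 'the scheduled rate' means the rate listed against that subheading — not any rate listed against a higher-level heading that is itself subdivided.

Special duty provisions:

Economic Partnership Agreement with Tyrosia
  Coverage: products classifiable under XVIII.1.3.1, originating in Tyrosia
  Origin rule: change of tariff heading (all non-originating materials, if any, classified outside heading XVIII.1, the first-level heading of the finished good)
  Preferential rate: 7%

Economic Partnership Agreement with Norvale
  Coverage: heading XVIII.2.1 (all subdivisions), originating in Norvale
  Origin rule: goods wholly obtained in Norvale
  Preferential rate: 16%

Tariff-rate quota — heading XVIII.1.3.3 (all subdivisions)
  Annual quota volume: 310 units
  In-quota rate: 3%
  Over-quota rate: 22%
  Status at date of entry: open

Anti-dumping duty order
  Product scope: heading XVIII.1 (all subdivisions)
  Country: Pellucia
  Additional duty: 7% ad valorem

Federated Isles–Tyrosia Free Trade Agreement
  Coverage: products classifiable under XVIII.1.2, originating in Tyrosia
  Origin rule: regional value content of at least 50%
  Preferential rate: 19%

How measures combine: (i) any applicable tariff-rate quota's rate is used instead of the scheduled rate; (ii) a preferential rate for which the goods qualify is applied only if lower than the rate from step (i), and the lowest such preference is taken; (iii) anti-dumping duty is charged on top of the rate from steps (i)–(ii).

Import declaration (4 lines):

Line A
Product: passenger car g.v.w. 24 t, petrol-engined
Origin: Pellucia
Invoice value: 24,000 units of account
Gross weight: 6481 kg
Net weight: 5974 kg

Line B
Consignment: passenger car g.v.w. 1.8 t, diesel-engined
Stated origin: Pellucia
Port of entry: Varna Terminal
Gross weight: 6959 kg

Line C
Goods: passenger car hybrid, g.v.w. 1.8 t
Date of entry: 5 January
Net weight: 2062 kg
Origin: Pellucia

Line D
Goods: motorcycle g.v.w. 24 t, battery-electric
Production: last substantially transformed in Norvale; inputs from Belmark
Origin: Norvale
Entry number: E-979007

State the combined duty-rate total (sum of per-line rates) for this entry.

86%

Line A: passenger car → XVIII.1; petrol-engined → XVIII.1.2; g.v.w. 24 t → XVIII.1.2.2. Scheduled 20%. anti-dumping (Pellucia, XVIII.1): +7%; total 20% + 7% = 27%. → 27%.
Line B: passenger car → XVIII.1; diesel-engined → XVIII.1.3; g.v.w. 1.8 t → XVIII.1.3.2. Scheduled 6%. anti-dumping (Pellucia, XVIII.1): +7%; total 6% + 7% = 13%. → 13%.
Line C: passenger car → XVIII.1; hybrid → XVIII.1.4; g.v.w. 1.8 t → XVIII.1.4.2. Scheduled 5%. anti-dumping (Pellucia, XVIII.1): +7%; total 5% + 7% = 12%. → 12%.
Line D: motorcycle → XVIII.2; battery-electric → XVIII.2.1; g.v.w. 24 t → XVIII.2.1.1. Scheduled 34%. Norvale agreement on XVIII.2.1: not wholly obtained. → 34%.
Sum: 27% + 13% + 12% + 34% = 86%.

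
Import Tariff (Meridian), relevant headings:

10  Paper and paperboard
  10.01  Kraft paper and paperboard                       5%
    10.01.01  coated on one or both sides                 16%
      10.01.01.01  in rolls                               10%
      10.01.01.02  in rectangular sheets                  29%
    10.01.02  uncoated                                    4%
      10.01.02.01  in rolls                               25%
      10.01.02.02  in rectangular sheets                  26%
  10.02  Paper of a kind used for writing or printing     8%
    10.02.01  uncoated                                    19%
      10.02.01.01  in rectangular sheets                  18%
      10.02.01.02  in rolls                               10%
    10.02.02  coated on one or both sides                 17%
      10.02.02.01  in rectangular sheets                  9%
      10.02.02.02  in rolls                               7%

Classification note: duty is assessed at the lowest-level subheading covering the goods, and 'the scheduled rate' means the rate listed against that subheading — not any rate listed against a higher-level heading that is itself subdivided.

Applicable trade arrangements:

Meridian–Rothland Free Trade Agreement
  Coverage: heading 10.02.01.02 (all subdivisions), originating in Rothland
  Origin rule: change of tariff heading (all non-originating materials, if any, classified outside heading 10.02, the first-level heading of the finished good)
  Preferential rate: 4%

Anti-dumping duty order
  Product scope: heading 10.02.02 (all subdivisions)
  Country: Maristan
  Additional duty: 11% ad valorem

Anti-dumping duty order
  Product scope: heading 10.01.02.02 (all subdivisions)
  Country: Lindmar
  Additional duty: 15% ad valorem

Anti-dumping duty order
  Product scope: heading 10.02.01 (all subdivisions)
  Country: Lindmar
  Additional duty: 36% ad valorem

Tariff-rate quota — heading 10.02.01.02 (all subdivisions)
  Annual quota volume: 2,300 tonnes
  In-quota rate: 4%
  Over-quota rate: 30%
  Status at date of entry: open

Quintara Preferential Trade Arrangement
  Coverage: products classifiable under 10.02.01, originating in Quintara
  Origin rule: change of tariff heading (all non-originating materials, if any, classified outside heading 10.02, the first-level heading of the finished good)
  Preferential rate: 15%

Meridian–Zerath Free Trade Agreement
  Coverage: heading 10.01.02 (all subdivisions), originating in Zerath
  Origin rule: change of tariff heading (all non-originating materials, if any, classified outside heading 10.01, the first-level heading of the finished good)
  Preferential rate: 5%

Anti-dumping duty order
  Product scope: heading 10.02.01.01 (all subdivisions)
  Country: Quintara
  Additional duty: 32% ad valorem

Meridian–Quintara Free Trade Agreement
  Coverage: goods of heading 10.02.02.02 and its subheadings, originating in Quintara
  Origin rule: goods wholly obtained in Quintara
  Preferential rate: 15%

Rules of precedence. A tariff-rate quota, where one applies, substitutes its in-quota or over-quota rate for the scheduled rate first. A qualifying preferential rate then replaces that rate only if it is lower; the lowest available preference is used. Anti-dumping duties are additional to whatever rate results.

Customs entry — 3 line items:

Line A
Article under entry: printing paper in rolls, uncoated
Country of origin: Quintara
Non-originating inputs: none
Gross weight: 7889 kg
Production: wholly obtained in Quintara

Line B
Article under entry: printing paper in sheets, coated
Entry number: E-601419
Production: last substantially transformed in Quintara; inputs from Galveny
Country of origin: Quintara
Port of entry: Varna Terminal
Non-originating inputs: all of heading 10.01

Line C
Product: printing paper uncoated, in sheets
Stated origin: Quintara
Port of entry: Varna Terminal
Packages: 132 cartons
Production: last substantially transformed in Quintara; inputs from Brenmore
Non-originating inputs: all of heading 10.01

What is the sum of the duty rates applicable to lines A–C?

60%

Line A: printing paper → 10.02; uncoated → 10.02.01; in rolls → 10.02.01.02. Scheduled 10%. quota on 10.02.01.02 open → in-quota 4%; Quintara agreement on 10.02.01: CTH met → 15% available; Quintara agreement on 10.02.02.02: 10.02.01.02 not covered; preference 15% not lower than 4% → no reduction. → 4%.
Line B: printing paper → 10.02; coated → 10.02.02; in sheets → 10.02.02.01. Scheduled 9%. Quintara agreement on 10.02.01: 10.02.02.01 not covered; Quintara agreement on 10.02.02.02: 10.02.02.01 not covered. → 9%.
Line C: printing paper → 10.02; uncoated → 10.02.01; in sheets → 10.02.01.01. Scheduled 18%. Quintara agreement on 10.02.01: CTH met → 15% available; Quintara agreement on 10.02.02.02: 10.02.01.01 not covered; preferential 15%; anti-dumping (Quintara, 10.02.01.01): +32%; total 15% + 32% = 47%. → 47%.
Sum: 4% + 9% + 47% = 60%.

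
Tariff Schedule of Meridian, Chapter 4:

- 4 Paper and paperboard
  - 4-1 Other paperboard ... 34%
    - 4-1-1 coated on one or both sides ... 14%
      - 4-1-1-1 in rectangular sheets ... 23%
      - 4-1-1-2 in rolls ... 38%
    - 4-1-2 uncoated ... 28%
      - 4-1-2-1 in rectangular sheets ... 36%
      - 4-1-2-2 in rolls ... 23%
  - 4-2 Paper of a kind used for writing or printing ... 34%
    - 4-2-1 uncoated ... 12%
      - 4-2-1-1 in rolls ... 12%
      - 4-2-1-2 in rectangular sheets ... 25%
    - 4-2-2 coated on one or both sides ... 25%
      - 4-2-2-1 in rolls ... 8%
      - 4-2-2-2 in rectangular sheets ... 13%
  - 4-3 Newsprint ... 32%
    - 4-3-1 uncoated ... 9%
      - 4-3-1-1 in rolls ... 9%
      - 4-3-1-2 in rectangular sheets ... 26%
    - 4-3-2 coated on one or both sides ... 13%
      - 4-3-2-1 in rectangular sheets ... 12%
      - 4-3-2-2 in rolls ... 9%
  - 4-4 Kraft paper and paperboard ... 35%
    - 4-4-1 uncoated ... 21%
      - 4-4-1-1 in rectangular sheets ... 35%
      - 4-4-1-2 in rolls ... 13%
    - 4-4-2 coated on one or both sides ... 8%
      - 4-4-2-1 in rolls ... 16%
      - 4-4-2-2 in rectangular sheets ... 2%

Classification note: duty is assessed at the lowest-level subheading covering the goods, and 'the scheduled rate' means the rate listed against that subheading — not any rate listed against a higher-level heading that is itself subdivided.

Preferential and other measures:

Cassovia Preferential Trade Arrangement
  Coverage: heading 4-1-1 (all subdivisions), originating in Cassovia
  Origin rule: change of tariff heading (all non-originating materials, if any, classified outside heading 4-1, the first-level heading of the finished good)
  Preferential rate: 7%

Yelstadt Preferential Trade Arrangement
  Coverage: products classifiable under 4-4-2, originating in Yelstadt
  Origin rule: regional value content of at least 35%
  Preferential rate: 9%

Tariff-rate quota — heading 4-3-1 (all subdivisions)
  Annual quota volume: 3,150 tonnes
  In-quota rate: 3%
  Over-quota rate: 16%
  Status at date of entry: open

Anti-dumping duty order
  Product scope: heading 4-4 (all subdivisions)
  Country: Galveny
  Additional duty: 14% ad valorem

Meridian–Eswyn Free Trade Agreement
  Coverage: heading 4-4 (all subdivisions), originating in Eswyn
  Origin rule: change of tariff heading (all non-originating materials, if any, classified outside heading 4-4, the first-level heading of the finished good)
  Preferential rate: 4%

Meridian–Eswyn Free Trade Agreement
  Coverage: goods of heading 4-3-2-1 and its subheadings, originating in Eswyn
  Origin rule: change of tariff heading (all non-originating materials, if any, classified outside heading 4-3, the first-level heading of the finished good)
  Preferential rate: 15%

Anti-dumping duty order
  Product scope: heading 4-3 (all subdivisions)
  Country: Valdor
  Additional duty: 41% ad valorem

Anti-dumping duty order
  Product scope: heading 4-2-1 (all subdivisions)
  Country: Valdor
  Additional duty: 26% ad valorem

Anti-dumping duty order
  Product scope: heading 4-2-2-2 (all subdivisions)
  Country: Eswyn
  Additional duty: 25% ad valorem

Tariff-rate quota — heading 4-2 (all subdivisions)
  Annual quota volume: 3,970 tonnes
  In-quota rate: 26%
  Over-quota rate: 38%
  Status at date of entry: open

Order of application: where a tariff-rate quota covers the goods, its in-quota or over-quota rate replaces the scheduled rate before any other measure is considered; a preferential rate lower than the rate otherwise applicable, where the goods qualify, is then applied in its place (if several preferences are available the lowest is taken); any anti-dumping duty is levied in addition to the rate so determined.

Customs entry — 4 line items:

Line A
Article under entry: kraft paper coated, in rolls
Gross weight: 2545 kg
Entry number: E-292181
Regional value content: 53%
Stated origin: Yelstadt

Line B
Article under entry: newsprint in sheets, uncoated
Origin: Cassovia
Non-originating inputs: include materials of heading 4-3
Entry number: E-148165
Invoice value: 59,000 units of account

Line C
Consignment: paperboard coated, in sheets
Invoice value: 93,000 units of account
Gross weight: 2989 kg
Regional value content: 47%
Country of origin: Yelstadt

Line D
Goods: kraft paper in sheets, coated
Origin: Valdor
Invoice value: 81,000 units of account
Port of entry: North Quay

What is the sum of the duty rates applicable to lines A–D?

Line A: kraft paper → 4-4; coated → 4-4-2; in rolls → 4-4-2-1. Scheduled 16%. Yelstadt agreement on 4-4-2: RVC ≥ 35% → 9% available; preferential 9%. → 9%.
Line B: newsprint → 4-3; uncoated → 4-3-1; in sheets → 4-3-1-2. Scheduled 26%. quota on 4-3-1 open → in-quota 3%; Cassovia agreement on 4-1-1: 4-3-1-2 not covered. → 3%.
Line C: paperboard → 4-1; coated → 4-1-1; in sheets → 4-1-1-1. Scheduled 23%. Yelstadt agreement on 4-4-2: 4-1-1-1 not covered. → 23%.
Line D: kraft paper → 4-4; coated → 4-4-2; in sheets → 4-4-2-2. Scheduled 2%. No special measure applies. → 2%.
Sum: 9% + 3% + 23% + 2% = 37%.

37%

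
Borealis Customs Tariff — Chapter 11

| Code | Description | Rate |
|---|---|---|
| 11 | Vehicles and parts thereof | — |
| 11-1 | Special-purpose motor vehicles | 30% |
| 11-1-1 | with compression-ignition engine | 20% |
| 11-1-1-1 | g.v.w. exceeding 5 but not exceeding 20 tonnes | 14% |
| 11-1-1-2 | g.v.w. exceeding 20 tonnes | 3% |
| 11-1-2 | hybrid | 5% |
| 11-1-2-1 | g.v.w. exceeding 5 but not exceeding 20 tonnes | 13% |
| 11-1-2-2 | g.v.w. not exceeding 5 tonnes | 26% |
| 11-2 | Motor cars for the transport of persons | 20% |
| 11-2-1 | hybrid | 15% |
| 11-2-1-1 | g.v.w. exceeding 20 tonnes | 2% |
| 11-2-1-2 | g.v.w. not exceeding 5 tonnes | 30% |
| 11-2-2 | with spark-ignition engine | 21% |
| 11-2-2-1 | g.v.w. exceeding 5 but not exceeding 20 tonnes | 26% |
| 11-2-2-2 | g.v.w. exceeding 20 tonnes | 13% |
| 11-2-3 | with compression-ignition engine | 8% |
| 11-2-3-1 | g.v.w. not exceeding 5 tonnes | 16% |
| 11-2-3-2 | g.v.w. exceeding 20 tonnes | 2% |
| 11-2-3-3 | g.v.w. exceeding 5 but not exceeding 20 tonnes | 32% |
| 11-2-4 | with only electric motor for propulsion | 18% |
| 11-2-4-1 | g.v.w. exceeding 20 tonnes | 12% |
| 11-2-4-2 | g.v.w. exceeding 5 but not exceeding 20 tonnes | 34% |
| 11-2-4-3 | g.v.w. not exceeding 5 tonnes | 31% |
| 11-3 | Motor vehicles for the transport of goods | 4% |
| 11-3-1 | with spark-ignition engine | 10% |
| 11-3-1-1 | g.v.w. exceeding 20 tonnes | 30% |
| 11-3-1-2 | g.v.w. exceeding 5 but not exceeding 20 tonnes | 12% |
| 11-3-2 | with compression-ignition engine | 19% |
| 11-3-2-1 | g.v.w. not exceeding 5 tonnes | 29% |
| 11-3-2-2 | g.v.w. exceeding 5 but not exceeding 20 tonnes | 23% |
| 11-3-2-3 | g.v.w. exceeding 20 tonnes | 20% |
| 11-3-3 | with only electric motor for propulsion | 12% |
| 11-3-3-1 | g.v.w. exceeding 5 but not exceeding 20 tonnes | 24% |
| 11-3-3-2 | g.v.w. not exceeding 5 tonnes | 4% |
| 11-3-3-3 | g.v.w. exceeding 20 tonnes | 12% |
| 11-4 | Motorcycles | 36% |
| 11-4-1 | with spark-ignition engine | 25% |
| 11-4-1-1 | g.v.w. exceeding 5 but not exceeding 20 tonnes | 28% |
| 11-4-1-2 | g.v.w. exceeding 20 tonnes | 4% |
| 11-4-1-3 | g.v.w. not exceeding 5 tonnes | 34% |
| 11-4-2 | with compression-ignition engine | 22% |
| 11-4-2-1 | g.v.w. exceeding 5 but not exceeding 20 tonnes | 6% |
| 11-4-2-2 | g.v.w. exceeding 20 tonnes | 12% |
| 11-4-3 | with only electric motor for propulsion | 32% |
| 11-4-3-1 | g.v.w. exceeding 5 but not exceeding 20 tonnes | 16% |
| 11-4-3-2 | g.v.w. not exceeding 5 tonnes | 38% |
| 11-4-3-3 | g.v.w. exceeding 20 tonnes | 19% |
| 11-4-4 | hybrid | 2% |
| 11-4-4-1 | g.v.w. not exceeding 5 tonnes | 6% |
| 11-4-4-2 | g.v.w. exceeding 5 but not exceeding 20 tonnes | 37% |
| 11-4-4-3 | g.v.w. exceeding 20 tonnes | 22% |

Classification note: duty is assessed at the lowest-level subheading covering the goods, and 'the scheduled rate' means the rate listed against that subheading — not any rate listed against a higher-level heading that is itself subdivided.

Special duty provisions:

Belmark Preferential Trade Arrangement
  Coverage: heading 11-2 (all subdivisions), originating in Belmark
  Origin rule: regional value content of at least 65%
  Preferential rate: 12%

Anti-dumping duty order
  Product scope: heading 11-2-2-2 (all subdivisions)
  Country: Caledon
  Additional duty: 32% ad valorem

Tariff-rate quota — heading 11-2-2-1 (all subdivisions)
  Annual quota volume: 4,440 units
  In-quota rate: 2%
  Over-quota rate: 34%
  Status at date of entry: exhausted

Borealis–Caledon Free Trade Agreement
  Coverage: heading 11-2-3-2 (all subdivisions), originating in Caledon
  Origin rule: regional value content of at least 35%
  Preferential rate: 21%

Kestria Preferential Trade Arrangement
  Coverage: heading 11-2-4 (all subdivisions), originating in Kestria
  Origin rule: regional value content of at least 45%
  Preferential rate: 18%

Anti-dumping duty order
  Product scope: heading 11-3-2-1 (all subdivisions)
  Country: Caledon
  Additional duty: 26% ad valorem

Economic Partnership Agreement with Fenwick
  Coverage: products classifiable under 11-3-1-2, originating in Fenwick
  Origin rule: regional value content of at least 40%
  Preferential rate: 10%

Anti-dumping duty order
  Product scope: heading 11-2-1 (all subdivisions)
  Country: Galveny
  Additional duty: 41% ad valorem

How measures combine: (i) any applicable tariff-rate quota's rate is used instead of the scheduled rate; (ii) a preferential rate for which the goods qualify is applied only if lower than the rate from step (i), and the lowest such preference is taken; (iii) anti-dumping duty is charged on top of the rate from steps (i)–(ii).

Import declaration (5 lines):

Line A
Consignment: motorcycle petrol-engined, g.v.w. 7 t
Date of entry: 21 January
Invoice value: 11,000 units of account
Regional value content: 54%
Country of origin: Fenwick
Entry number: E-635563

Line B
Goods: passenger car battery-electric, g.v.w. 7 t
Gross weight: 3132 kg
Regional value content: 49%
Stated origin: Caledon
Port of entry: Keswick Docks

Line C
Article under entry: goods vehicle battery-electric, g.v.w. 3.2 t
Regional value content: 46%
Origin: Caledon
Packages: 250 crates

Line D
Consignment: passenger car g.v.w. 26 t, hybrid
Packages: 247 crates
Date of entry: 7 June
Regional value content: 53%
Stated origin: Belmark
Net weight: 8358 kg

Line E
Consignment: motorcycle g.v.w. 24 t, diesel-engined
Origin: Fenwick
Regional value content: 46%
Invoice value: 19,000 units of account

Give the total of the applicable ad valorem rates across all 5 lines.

80%

Line A: motorcycle → 11-4; petrol-engined → 11-4-1; g.v.w. 7 t → 11-4-1-1. Scheduled 28%. Fenwick agreement on 11-3-1-2: 11-4-1-1 not covered. → 28%.
Line B: passenger car → 11-2; battery-electric → 11-2-4; g.v.w. 7 t → 11-2-4-2. Scheduled 34%. Caledon agreement on 11-2-3-2: 11-2-4-2 not covered. → 34%.
Line C: goods vehicle → 11-3; battery-electric → 11-3-3; g.v.w. 3.2 t → 11-3-3-2. Scheduled 4%. Caledon agreement on 11-2-3-2: 11-3-3-2 not covered. → 4%.
Line D: passenger car → 11-2; hybrid → 11-2-1; g.v.w. 26 t → 11-2-1-1. Scheduled 2%. Belmark agreement on 11-2: RVC < 65%. → 2%.
Line E: motorcycle → 11-4; diesel-engined → 11-4-2; g.v.w. 24 t → 11-4-2-2. Scheduled 12%. Fenwick agreement on 11-3-1-2: 11-4-2-2 not covered. → 12%.
Sum: 28% + 34% + 4% + 2% + 12% = 80%.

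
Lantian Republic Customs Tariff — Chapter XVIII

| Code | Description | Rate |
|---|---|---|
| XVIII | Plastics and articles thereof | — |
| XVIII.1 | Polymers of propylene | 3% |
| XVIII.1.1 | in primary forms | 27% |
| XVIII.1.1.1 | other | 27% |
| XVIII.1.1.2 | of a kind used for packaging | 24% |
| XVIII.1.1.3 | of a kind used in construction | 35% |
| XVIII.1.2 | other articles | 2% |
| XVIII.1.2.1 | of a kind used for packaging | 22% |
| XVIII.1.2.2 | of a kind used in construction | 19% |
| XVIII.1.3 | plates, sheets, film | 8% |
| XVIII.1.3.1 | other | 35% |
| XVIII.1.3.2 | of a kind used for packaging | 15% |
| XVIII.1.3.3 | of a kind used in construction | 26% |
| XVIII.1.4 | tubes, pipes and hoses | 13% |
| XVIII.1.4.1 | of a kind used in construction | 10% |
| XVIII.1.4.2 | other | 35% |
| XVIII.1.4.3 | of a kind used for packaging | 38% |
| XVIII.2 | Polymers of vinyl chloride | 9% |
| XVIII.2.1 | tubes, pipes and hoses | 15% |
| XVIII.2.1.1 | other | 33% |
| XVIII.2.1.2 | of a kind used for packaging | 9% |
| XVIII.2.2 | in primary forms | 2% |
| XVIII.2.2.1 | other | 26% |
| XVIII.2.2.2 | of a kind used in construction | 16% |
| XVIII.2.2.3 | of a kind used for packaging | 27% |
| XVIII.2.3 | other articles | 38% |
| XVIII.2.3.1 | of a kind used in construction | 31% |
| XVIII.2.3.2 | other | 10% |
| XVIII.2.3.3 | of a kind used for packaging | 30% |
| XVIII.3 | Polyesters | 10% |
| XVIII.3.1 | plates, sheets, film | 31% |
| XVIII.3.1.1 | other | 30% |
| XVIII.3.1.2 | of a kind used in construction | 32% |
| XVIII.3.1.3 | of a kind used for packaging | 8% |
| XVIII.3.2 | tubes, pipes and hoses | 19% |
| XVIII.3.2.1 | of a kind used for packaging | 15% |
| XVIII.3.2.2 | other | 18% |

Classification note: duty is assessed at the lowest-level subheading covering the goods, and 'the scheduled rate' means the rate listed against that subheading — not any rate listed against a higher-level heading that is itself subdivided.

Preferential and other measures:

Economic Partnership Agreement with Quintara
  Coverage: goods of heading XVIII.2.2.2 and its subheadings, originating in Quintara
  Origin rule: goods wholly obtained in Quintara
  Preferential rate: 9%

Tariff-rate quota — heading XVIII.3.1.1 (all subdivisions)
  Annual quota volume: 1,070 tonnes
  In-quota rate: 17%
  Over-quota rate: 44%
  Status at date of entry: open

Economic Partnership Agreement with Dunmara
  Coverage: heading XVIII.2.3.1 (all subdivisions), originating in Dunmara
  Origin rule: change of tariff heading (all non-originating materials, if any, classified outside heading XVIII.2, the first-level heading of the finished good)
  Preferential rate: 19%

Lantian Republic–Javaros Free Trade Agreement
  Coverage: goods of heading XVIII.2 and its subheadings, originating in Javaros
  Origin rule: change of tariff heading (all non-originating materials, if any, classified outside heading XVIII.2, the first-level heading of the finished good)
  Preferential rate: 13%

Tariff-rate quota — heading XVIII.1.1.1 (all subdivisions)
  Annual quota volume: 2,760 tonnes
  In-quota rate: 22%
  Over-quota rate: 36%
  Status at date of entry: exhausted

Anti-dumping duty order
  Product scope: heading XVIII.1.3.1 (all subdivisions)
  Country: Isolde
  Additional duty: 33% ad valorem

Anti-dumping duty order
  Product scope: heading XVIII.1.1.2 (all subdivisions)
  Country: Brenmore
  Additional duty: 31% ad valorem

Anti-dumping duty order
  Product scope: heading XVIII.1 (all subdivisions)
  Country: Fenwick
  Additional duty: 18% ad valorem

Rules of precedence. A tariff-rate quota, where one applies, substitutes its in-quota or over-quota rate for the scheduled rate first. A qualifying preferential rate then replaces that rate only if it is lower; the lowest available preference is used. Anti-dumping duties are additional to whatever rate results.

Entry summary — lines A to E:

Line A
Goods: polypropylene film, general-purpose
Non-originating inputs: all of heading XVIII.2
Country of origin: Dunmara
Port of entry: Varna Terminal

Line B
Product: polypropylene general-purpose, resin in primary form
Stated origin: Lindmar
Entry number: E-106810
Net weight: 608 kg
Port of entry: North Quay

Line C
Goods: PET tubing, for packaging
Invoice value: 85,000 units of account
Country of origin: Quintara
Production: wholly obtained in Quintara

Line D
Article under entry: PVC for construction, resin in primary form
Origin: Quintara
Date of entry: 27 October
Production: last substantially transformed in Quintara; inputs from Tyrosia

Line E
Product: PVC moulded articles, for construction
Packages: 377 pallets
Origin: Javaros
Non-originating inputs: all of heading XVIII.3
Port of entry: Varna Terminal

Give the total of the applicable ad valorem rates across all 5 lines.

115%

Line A: polypropylene → XVIII.1; film → XVIII.1.3; general-purpose → XVIII.1.3.1. Scheduled 35%. Dunmara agreement on XVIII.2.3.1: XVIII.1.3.1 not covered. → 35%.
Line B: polypropylene → XVIII.1; resin in primary form → XVIII.1.1; general-purpose → XVIII.1.1.1. Scheduled 27%. quota on XVIII.1.1.1 exhausted → over-quota 36%. → 36%.
Line C: PET → XVIII.3; tubing → XVIII.3.2; for packaging → XVIII.3.2.1. Scheduled 15%. Quintara agreement on XVIII.2.2.2: XVIII.3.2.1 not covered. → 15%.
Line D: PVC → XVIII.2; resin in primary form → XVIII.2.2; for construction → XVIII.2.2.2. Scheduled 16%. Quintara agreement on XVIII.2.2.2: not wholly obtained. → 16%.
Line E: PVC → XVIII.2; moulded articles → XVIII.2.3; for construction → XVIII.2.3.1. Scheduled 31%. Javaros agreement on XVIII.2: CTH met → 13% available; preferential 13%. → 13%.
Sum: 35% + 36% + 15% + 16% + 13% = 115%.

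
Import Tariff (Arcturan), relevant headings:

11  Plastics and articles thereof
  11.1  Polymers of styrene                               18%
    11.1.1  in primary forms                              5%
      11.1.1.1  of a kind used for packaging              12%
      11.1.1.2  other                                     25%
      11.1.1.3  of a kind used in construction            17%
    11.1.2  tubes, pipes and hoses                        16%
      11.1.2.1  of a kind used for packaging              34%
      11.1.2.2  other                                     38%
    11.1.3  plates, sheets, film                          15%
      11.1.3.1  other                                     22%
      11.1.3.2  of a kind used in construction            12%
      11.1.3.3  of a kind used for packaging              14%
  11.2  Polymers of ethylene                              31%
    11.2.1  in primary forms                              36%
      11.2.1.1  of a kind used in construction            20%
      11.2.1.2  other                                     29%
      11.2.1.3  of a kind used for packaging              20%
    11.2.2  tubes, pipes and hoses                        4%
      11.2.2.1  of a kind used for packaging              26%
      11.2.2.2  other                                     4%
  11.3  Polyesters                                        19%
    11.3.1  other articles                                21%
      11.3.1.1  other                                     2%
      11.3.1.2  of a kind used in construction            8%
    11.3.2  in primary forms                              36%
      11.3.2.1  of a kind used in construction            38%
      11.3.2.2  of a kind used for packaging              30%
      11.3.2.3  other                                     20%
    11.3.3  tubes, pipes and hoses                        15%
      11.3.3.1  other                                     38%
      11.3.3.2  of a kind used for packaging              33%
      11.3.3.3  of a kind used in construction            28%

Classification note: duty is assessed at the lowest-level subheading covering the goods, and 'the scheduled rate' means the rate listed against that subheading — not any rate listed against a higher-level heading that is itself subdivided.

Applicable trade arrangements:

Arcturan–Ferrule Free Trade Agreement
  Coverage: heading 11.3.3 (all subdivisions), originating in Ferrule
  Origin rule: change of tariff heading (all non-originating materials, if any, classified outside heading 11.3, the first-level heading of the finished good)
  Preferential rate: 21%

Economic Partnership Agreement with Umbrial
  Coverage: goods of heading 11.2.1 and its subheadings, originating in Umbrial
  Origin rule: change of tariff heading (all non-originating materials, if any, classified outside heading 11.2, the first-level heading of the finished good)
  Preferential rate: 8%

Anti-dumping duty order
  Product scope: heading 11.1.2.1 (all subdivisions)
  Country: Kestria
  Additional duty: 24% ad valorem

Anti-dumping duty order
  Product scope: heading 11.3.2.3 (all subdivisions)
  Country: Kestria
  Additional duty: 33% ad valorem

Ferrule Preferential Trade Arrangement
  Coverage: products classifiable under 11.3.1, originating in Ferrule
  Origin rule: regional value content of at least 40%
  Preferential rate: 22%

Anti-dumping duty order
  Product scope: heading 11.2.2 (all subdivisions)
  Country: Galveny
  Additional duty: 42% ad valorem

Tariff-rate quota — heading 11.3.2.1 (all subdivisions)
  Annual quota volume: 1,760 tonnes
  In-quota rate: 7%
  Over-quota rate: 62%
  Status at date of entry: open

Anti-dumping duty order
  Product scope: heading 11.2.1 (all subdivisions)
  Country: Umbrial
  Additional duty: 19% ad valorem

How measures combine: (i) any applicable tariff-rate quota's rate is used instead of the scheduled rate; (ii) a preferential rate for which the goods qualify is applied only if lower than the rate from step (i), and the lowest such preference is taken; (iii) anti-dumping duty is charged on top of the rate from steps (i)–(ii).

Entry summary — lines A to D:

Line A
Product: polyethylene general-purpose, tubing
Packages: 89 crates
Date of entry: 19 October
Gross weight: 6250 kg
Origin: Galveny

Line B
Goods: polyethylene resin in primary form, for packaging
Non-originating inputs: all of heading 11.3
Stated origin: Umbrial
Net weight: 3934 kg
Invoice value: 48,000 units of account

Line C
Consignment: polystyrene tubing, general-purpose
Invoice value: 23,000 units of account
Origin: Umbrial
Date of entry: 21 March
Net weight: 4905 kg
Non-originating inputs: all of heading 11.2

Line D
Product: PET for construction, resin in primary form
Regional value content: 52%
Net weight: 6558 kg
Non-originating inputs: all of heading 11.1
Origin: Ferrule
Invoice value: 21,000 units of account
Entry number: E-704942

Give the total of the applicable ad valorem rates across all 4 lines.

118%

Line A: polyethylene → 11.2; tubing → 11.2.2; general-purpose → 11.2.2.2. Scheduled 4%. anti-dumping (Galveny, 11.2.2): +42%; total 4% + 42% = 46%. → 46%.
Line B: polyethylene → 11.2; resin in primary form → 11.2.1; for packaging → 11.2.1.3. Scheduled 20%. Umbrial agreement on 11.2.1: CTH met → 8% available; preferential 8%; anti-dumping (Umbrial, 11.2.1): +19%; total 8% + 19% = 27%. → 27%.
Line C: polystyrene → 11.1; tubing → 11.1.2; general-purpose → 11.1.2.2. Scheduled 38%. Umbrial agreement on 11.2.1: 11.1.2.2 not covered. → 38%.
Line D: PET → 11.3; resin in primary form → 11.3.2; for construction → 11.3.2.1. Scheduled 38%. quota on 11.3.2.1 open → in-quota 7%; Ferrule agreement on 11.3.3: 11.3.2.1 not covered; Ferrule agreement on 11.3.1: 11.3.2.1 not covered. → 7%.
Sum: 46% + 27% + 38% + 7% = 118%.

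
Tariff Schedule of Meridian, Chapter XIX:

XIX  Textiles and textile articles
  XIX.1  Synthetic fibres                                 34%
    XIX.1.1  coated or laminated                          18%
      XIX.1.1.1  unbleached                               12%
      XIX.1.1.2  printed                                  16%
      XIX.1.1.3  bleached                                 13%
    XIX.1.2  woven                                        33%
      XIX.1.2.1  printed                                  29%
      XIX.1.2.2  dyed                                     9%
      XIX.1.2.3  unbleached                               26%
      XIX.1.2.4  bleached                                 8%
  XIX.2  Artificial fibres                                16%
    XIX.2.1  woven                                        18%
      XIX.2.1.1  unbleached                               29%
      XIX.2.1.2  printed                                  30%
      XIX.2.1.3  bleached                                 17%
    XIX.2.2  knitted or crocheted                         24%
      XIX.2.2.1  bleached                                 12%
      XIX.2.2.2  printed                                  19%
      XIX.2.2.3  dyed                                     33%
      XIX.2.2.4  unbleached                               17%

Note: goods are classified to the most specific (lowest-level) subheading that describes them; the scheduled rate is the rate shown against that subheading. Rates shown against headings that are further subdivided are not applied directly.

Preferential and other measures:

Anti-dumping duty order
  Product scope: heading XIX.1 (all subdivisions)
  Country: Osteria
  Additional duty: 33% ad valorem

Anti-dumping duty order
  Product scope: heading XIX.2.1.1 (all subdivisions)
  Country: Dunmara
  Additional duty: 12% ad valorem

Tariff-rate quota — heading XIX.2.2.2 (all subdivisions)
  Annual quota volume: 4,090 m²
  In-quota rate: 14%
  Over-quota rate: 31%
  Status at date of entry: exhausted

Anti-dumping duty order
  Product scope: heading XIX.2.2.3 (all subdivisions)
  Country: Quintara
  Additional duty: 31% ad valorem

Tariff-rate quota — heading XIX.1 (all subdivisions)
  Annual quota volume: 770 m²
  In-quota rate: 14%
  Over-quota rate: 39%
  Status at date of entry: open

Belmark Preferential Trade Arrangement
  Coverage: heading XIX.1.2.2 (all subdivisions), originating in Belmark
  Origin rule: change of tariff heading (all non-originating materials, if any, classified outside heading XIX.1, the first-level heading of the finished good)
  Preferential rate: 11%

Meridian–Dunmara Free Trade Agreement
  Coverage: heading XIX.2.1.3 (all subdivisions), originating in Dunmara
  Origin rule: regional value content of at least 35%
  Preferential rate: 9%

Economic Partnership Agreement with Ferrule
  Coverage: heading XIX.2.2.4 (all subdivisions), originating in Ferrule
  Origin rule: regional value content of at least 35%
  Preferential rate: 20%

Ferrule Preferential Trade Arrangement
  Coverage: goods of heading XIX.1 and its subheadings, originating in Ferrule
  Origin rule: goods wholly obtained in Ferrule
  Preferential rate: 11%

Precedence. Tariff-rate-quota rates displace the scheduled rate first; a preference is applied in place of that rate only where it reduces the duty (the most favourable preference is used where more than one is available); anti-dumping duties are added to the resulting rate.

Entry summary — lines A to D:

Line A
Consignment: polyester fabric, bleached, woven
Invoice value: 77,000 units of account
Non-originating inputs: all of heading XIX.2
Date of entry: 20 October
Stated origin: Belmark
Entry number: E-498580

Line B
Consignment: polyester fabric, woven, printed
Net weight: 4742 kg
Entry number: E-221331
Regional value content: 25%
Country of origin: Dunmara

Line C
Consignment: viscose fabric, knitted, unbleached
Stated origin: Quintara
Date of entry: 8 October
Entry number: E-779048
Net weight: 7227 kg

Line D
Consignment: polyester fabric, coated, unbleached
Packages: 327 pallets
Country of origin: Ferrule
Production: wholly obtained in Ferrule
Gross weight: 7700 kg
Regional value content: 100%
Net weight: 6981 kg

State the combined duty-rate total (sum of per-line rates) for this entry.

56%

Line A: polyester → XIX.1; woven → XIX.1.2; bleached → XIX.1.2.4. Scheduled 8%. quota on XIX.1 open → in-quota 14%; Belmark agreement on XIX.1.2.2: XIX.1.2.4 not covered. → 14%.
Line B: polyester → XIX.1; woven → XIX.1.2; printed → XIX.1.2.1. Scheduled 29%. quota on XIX.1 open → in-quota 14%; Dunmara agreement on XIX.2.1.3: XIX.1.2.1 not covered. → 14%.
Line C: viscose → XIX.2; knitted → XIX.2.2; unbleached → XIX.2.2.4. Scheduled 17%. No special measure applies. → 17%.
Line D: polyester → XIX.1; coated → XIX.1.1; unbleached → XIX.1.1.1. Scheduled 12%. quota on XIX.1 open → in-quota 14%; Ferrule agreement on XIX.2.2.4: XIX.1.1.1 not covered; Ferrule agreement on XIX.1: wholly obtained → 11% available; preferential 11%. → 11%.
Sum: 14% + 14% + 17% + 11% = 56%.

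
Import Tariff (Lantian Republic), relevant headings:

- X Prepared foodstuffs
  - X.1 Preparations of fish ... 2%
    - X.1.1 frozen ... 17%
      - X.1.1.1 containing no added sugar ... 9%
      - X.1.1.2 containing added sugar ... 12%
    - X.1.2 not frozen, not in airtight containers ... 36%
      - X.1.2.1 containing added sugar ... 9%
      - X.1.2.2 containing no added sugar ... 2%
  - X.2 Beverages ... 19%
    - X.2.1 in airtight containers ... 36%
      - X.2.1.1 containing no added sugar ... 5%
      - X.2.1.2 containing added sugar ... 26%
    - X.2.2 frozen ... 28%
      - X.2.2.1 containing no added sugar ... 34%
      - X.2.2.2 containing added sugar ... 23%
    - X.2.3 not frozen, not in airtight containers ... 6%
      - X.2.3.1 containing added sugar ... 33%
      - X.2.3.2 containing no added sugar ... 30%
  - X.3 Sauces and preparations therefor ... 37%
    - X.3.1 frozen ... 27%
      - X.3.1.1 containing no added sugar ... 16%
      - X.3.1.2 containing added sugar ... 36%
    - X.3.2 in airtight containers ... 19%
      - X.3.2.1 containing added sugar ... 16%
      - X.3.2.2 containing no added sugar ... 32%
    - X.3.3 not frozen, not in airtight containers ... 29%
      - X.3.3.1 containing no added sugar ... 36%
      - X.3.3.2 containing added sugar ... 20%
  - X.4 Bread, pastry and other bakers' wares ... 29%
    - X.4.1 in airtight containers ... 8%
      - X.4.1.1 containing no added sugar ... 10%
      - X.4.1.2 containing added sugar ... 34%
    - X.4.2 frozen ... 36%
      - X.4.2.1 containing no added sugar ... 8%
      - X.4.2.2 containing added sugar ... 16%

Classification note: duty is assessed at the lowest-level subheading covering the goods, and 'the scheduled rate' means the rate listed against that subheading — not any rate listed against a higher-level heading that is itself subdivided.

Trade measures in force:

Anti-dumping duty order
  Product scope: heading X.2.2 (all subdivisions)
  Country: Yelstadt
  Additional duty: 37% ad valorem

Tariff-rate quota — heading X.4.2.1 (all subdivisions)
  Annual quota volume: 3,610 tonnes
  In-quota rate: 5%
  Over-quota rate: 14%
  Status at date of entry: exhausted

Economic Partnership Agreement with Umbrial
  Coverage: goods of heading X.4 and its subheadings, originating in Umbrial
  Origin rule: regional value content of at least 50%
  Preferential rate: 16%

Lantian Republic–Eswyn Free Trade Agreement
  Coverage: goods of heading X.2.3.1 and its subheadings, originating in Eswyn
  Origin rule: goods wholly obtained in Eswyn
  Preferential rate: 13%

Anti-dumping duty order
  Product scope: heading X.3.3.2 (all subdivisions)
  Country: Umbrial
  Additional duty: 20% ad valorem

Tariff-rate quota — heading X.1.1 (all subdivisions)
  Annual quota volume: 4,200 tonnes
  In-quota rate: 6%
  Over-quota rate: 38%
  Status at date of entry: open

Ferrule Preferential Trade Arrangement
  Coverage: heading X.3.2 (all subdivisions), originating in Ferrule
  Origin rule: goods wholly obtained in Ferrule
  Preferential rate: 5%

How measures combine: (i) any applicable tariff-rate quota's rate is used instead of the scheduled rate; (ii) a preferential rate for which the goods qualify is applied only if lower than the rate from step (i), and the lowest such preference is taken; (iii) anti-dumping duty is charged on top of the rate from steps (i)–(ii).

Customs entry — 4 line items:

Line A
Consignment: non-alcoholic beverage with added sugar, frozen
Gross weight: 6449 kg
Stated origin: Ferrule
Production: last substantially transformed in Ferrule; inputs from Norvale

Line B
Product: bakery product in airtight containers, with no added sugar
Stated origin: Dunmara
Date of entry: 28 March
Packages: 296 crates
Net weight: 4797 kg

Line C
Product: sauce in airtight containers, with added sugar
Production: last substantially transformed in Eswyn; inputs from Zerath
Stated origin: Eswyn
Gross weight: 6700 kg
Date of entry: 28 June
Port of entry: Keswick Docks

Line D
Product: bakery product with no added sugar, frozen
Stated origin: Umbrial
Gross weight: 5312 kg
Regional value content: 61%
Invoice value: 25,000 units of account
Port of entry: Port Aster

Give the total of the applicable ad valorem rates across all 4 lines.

Line A: non-alcoholic beverage → X.2; frozen → X.2.2; with added sugar → X.2.2.2. Scheduled 23%. Ferrule agreement on X.3.2: X.2.2.2 not covered. → 23%.
Line B: bakery product → X.4; in airtight containers → X.4.1; with no added sugar → X.4.1.1. Scheduled 10%. No special measure applies. → 10%.
Line C: sauce → X.3; in airtight containers → X.3.2; with added sugar → X.3.2.1. Scheduled 16%. Eswyn agreement on X.2.3.1: X.3.2.1 not covered. → 16%.
Line D: bakery product → X.4; frozen → X.4.2; with no added sugar → X.4.2.1. Scheduled 8%. quota on X.4.2.1 exhausted → over-quota 14%; Umbrial agreement on X.4: RVC ≥ 50% → 16% available; preference 16% not lower than 14% → no reduction. → 14%.
Sum: 23% + 10% + 16% + 14% = 63%.

63%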